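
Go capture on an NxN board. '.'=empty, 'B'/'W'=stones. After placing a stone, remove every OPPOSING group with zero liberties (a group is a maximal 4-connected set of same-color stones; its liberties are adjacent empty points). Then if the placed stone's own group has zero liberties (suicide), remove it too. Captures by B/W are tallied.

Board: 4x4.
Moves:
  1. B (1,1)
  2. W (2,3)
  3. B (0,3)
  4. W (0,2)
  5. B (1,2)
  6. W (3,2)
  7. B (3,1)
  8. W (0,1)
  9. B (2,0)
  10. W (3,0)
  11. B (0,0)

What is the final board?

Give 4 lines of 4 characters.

Move 1: B@(1,1) -> caps B=0 W=0
Move 2: W@(2,3) -> caps B=0 W=0
Move 3: B@(0,3) -> caps B=0 W=0
Move 4: W@(0,2) -> caps B=0 W=0
Move 5: B@(1,2) -> caps B=0 W=0
Move 6: W@(3,2) -> caps B=0 W=0
Move 7: B@(3,1) -> caps B=0 W=0
Move 8: W@(0,1) -> caps B=0 W=0
Move 9: B@(2,0) -> caps B=0 W=0
Move 10: W@(3,0) -> caps B=0 W=0
Move 11: B@(0,0) -> caps B=2 W=0

Answer: B..B
.BB.
B..W
.BW.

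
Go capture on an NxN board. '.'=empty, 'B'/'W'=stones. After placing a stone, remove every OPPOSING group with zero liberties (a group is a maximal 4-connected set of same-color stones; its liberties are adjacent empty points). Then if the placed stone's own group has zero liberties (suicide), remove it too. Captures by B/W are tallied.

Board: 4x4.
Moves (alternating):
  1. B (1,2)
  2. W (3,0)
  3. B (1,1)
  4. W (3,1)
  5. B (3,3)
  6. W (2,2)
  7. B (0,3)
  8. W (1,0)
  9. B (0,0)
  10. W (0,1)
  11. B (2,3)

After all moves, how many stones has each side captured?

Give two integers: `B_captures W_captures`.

Move 1: B@(1,2) -> caps B=0 W=0
Move 2: W@(3,0) -> caps B=0 W=0
Move 3: B@(1,1) -> caps B=0 W=0
Move 4: W@(3,1) -> caps B=0 W=0
Move 5: B@(3,3) -> caps B=0 W=0
Move 6: W@(2,2) -> caps B=0 W=0
Move 7: B@(0,3) -> caps B=0 W=0
Move 8: W@(1,0) -> caps B=0 W=0
Move 9: B@(0,0) -> caps B=0 W=0
Move 10: W@(0,1) -> caps B=0 W=1
Move 11: B@(2,3) -> caps B=0 W=1

Answer: 0 1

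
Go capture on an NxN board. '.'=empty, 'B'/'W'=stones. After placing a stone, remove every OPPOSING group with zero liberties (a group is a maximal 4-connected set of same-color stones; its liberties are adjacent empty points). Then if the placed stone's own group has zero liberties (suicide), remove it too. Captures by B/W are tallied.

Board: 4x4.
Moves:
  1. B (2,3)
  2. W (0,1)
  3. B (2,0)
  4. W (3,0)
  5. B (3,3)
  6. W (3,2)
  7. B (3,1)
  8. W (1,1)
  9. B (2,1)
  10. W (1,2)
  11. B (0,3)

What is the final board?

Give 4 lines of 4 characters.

Answer: .W.B
.WW.
BB.B
.BWB

Derivation:
Move 1: B@(2,3) -> caps B=0 W=0
Move 2: W@(0,1) -> caps B=0 W=0
Move 3: B@(2,0) -> caps B=0 W=0
Move 4: W@(3,0) -> caps B=0 W=0
Move 5: B@(3,3) -> caps B=0 W=0
Move 6: W@(3,2) -> caps B=0 W=0
Move 7: B@(3,1) -> caps B=1 W=0
Move 8: W@(1,1) -> caps B=1 W=0
Move 9: B@(2,1) -> caps B=1 W=0
Move 10: W@(1,2) -> caps B=1 W=0
Move 11: B@(0,3) -> caps B=1 W=0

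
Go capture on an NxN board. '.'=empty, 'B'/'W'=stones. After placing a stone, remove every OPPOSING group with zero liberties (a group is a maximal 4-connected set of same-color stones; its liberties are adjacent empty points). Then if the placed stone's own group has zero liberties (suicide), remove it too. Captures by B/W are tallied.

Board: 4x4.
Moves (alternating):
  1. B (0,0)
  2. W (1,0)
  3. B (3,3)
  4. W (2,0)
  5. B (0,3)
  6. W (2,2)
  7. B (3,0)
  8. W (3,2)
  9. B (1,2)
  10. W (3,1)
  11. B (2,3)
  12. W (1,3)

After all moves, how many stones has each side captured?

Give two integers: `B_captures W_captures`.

Move 1: B@(0,0) -> caps B=0 W=0
Move 2: W@(1,0) -> caps B=0 W=0
Move 3: B@(3,3) -> caps B=0 W=0
Move 4: W@(2,0) -> caps B=0 W=0
Move 5: B@(0,3) -> caps B=0 W=0
Move 6: W@(2,2) -> caps B=0 W=0
Move 7: B@(3,0) -> caps B=0 W=0
Move 8: W@(3,2) -> caps B=0 W=0
Move 9: B@(1,2) -> caps B=0 W=0
Move 10: W@(3,1) -> caps B=0 W=1
Move 11: B@(2,3) -> caps B=0 W=1
Move 12: W@(1,3) -> caps B=0 W=3

Answer: 0 3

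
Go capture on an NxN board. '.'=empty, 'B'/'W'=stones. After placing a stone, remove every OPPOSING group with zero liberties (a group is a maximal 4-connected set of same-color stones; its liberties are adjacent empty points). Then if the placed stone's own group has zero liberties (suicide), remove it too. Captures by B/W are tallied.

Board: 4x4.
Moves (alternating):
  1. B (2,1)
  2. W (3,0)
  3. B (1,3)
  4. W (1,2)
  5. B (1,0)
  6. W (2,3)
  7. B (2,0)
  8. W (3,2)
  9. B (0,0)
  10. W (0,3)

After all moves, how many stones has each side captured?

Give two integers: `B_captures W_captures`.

Answer: 0 1

Derivation:
Move 1: B@(2,1) -> caps B=0 W=0
Move 2: W@(3,0) -> caps B=0 W=0
Move 3: B@(1,3) -> caps B=0 W=0
Move 4: W@(1,2) -> caps B=0 W=0
Move 5: B@(1,0) -> caps B=0 W=0
Move 6: W@(2,3) -> caps B=0 W=0
Move 7: B@(2,0) -> caps B=0 W=0
Move 8: W@(3,2) -> caps B=0 W=0
Move 9: B@(0,0) -> caps B=0 W=0
Move 10: W@(0,3) -> caps B=0 W=1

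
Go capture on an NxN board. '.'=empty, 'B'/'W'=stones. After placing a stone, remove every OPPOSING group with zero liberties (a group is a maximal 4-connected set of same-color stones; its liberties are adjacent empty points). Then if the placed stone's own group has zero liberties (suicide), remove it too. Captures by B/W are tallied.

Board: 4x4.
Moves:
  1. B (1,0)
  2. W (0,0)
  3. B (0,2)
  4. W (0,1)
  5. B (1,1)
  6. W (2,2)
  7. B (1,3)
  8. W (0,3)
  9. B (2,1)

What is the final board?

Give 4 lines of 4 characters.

Answer: ..B.
BB.B
.BW.
....

Derivation:
Move 1: B@(1,0) -> caps B=0 W=0
Move 2: W@(0,0) -> caps B=0 W=0
Move 3: B@(0,2) -> caps B=0 W=0
Move 4: W@(0,1) -> caps B=0 W=0
Move 5: B@(1,1) -> caps B=2 W=0
Move 6: W@(2,2) -> caps B=2 W=0
Move 7: B@(1,3) -> caps B=2 W=0
Move 8: W@(0,3) -> caps B=2 W=0
Move 9: B@(2,1) -> caps B=2 W=0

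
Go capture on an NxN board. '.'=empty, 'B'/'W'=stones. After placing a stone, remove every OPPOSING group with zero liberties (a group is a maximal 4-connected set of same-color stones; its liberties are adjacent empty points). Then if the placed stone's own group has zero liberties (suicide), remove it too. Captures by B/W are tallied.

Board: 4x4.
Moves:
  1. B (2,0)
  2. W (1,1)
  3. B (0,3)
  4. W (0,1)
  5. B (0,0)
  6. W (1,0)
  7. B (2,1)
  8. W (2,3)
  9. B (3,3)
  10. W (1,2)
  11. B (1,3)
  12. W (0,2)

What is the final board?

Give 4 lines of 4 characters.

Answer: .WW.
WWW.
BB.W
...B

Derivation:
Move 1: B@(2,0) -> caps B=0 W=0
Move 2: W@(1,1) -> caps B=0 W=0
Move 3: B@(0,3) -> caps B=0 W=0
Move 4: W@(0,1) -> caps B=0 W=0
Move 5: B@(0,0) -> caps B=0 W=0
Move 6: W@(1,0) -> caps B=0 W=1
Move 7: B@(2,1) -> caps B=0 W=1
Move 8: W@(2,3) -> caps B=0 W=1
Move 9: B@(3,3) -> caps B=0 W=1
Move 10: W@(1,2) -> caps B=0 W=1
Move 11: B@(1,3) -> caps B=0 W=1
Move 12: W@(0,2) -> caps B=0 W=3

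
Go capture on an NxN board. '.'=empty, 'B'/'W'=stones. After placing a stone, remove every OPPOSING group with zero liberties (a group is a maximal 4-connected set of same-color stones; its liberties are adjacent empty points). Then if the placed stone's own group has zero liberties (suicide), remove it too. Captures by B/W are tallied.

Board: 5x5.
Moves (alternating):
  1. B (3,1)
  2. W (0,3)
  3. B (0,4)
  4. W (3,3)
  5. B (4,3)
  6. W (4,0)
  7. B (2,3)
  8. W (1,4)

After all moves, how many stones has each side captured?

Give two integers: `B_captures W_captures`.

Move 1: B@(3,1) -> caps B=0 W=0
Move 2: W@(0,3) -> caps B=0 W=0
Move 3: B@(0,4) -> caps B=0 W=0
Move 4: W@(3,3) -> caps B=0 W=0
Move 5: B@(4,3) -> caps B=0 W=0
Move 6: W@(4,0) -> caps B=0 W=0
Move 7: B@(2,3) -> caps B=0 W=0
Move 8: W@(1,4) -> caps B=0 W=1

Answer: 0 1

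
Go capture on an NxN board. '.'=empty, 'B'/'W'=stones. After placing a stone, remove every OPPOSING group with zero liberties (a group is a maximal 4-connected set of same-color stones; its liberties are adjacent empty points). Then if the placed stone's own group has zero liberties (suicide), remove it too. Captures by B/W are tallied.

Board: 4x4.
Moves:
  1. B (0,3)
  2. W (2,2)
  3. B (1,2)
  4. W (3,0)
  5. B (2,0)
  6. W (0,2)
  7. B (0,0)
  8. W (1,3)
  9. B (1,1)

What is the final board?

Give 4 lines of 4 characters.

Move 1: B@(0,3) -> caps B=0 W=0
Move 2: W@(2,2) -> caps B=0 W=0
Move 3: B@(1,2) -> caps B=0 W=0
Move 4: W@(3,0) -> caps B=0 W=0
Move 5: B@(2,0) -> caps B=0 W=0
Move 6: W@(0,2) -> caps B=0 W=0
Move 7: B@(0,0) -> caps B=0 W=0
Move 8: W@(1,3) -> caps B=0 W=1
Move 9: B@(1,1) -> caps B=0 W=1

Answer: B.W.
.BBW
B.W.
W...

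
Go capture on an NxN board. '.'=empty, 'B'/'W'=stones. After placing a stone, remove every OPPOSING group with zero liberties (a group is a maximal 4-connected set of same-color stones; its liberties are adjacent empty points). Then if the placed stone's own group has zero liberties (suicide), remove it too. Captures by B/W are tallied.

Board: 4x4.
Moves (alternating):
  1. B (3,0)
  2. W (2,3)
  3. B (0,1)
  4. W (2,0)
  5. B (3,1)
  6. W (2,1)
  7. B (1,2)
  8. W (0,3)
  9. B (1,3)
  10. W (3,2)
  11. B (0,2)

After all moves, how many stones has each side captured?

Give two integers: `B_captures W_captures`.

Answer: 1 2

Derivation:
Move 1: B@(3,0) -> caps B=0 W=0
Move 2: W@(2,3) -> caps B=0 W=0
Move 3: B@(0,1) -> caps B=0 W=0
Move 4: W@(2,0) -> caps B=0 W=0
Move 5: B@(3,1) -> caps B=0 W=0
Move 6: W@(2,1) -> caps B=0 W=0
Move 7: B@(1,2) -> caps B=0 W=0
Move 8: W@(0,3) -> caps B=0 W=0
Move 9: B@(1,3) -> caps B=0 W=0
Move 10: W@(3,2) -> caps B=0 W=2
Move 11: B@(0,2) -> caps B=1 W=2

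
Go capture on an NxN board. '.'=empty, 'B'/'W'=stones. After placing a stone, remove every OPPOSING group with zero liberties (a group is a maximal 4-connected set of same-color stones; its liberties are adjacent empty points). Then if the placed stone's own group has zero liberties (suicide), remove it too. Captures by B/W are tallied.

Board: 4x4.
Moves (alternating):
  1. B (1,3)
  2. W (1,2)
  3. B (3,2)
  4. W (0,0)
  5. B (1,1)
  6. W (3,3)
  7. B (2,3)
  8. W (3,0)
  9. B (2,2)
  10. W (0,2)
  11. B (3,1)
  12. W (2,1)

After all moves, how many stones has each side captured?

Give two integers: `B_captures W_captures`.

Move 1: B@(1,3) -> caps B=0 W=0
Move 2: W@(1,2) -> caps B=0 W=0
Move 3: B@(3,2) -> caps B=0 W=0
Move 4: W@(0,0) -> caps B=0 W=0
Move 5: B@(1,1) -> caps B=0 W=0
Move 6: W@(3,3) -> caps B=0 W=0
Move 7: B@(2,3) -> caps B=1 W=0
Move 8: W@(3,0) -> caps B=1 W=0
Move 9: B@(2,2) -> caps B=1 W=0
Move 10: W@(0,2) -> caps B=1 W=0
Move 11: B@(3,1) -> caps B=1 W=0
Move 12: W@(2,1) -> caps B=1 W=0

Answer: 1 0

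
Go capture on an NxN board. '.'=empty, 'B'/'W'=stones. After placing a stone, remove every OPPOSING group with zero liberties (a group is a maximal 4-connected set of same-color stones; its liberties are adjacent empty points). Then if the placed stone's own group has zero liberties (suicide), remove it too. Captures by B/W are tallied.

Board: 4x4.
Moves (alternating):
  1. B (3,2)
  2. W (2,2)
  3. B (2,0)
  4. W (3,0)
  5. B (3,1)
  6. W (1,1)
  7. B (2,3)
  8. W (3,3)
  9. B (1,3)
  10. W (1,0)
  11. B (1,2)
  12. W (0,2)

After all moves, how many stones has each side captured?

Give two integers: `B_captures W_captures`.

Answer: 1 0

Derivation:
Move 1: B@(3,2) -> caps B=0 W=0
Move 2: W@(2,2) -> caps B=0 W=0
Move 3: B@(2,0) -> caps B=0 W=0
Move 4: W@(3,0) -> caps B=0 W=0
Move 5: B@(3,1) -> caps B=1 W=0
Move 6: W@(1,1) -> caps B=1 W=0
Move 7: B@(2,3) -> caps B=1 W=0
Move 8: W@(3,3) -> caps B=1 W=0
Move 9: B@(1,3) -> caps B=1 W=0
Move 10: W@(1,0) -> caps B=1 W=0
Move 11: B@(1,2) -> caps B=1 W=0
Move 12: W@(0,2) -> caps B=1 W=0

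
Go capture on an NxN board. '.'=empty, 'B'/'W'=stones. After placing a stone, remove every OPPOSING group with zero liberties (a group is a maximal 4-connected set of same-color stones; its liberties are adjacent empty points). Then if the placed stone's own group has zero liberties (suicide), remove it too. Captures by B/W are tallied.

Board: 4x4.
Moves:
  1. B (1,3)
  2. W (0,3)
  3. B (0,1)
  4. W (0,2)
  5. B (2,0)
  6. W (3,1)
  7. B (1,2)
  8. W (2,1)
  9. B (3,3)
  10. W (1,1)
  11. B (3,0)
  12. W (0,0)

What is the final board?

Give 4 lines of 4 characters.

Move 1: B@(1,3) -> caps B=0 W=0
Move 2: W@(0,3) -> caps B=0 W=0
Move 3: B@(0,1) -> caps B=0 W=0
Move 4: W@(0,2) -> caps B=0 W=0
Move 5: B@(2,0) -> caps B=0 W=0
Move 6: W@(3,1) -> caps B=0 W=0
Move 7: B@(1,2) -> caps B=2 W=0
Move 8: W@(2,1) -> caps B=2 W=0
Move 9: B@(3,3) -> caps B=2 W=0
Move 10: W@(1,1) -> caps B=2 W=0
Move 11: B@(3,0) -> caps B=2 W=0
Move 12: W@(0,0) -> caps B=2 W=0

Answer: WB..
.WBB
BW..
BW.B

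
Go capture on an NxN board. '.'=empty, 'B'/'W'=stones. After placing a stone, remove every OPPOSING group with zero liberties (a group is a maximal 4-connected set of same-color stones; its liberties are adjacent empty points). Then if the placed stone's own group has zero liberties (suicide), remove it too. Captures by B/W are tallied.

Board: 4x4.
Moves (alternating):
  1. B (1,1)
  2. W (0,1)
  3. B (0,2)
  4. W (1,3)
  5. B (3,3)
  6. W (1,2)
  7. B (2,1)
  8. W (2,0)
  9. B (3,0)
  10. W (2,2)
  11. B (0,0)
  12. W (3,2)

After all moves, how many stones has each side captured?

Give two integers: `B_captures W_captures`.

Move 1: B@(1,1) -> caps B=0 W=0
Move 2: W@(0,1) -> caps B=0 W=0
Move 3: B@(0,2) -> caps B=0 W=0
Move 4: W@(1,3) -> caps B=0 W=0
Move 5: B@(3,3) -> caps B=0 W=0
Move 6: W@(1,2) -> caps B=0 W=0
Move 7: B@(2,1) -> caps B=0 W=0
Move 8: W@(2,0) -> caps B=0 W=0
Move 9: B@(3,0) -> caps B=0 W=0
Move 10: W@(2,2) -> caps B=0 W=0
Move 11: B@(0,0) -> caps B=1 W=0
Move 12: W@(3,2) -> caps B=1 W=0

Answer: 1 0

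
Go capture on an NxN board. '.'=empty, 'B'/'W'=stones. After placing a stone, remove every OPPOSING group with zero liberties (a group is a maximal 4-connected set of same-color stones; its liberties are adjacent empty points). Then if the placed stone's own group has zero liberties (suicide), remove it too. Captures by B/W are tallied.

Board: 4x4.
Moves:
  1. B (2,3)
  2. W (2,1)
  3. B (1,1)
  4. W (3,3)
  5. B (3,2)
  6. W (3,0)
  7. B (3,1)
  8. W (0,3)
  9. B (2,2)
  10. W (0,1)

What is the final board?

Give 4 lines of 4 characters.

Answer: .W.W
.B..
.WBB
WBB.

Derivation:
Move 1: B@(2,3) -> caps B=0 W=0
Move 2: W@(2,1) -> caps B=0 W=0
Move 3: B@(1,1) -> caps B=0 W=0
Move 4: W@(3,3) -> caps B=0 W=0
Move 5: B@(3,2) -> caps B=1 W=0
Move 6: W@(3,0) -> caps B=1 W=0
Move 7: B@(3,1) -> caps B=1 W=0
Move 8: W@(0,3) -> caps B=1 W=0
Move 9: B@(2,2) -> caps B=1 W=0
Move 10: W@(0,1) -> caps B=1 W=0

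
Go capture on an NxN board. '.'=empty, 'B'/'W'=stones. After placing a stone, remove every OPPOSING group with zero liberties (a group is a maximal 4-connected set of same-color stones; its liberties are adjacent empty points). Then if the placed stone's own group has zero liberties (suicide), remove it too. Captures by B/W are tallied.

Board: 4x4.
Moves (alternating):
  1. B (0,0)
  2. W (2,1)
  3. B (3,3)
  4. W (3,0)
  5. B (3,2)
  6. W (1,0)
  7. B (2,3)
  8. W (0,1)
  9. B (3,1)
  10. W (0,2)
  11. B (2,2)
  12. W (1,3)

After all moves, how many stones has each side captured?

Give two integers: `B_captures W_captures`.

Answer: 0 1

Derivation:
Move 1: B@(0,0) -> caps B=0 W=0
Move 2: W@(2,1) -> caps B=0 W=0
Move 3: B@(3,3) -> caps B=0 W=0
Move 4: W@(3,0) -> caps B=0 W=0
Move 5: B@(3,2) -> caps B=0 W=0
Move 6: W@(1,0) -> caps B=0 W=0
Move 7: B@(2,3) -> caps B=0 W=0
Move 8: W@(0,1) -> caps B=0 W=1
Move 9: B@(3,1) -> caps B=0 W=1
Move 10: W@(0,2) -> caps B=0 W=1
Move 11: B@(2,2) -> caps B=0 W=1
Move 12: W@(1,3) -> caps B=0 W=1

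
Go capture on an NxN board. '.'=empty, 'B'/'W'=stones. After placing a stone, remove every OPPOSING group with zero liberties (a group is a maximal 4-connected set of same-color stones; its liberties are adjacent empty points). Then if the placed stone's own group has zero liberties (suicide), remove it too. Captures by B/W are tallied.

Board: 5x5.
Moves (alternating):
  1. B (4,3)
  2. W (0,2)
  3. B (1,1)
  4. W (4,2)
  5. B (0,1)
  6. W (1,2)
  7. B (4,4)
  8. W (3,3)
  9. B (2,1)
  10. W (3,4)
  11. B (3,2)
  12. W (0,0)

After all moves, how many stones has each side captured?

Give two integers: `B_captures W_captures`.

Answer: 0 2

Derivation:
Move 1: B@(4,3) -> caps B=0 W=0
Move 2: W@(0,2) -> caps B=0 W=0
Move 3: B@(1,1) -> caps B=0 W=0
Move 4: W@(4,2) -> caps B=0 W=0
Move 5: B@(0,1) -> caps B=0 W=0
Move 6: W@(1,2) -> caps B=0 W=0
Move 7: B@(4,4) -> caps B=0 W=0
Move 8: W@(3,3) -> caps B=0 W=0
Move 9: B@(2,1) -> caps B=0 W=0
Move 10: W@(3,4) -> caps B=0 W=2
Move 11: B@(3,2) -> caps B=0 W=2
Move 12: W@(0,0) -> caps B=0 W=2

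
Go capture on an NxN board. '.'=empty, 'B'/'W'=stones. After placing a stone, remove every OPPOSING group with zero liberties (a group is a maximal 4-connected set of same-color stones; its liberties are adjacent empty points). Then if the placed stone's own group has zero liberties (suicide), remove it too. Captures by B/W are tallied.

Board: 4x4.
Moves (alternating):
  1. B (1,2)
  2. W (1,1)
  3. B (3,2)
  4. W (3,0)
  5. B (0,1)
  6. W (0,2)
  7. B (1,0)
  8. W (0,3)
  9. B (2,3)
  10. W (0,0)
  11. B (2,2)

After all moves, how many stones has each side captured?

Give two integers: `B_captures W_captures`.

Move 1: B@(1,2) -> caps B=0 W=0
Move 2: W@(1,1) -> caps B=0 W=0
Move 3: B@(3,2) -> caps B=0 W=0
Move 4: W@(3,0) -> caps B=0 W=0
Move 5: B@(0,1) -> caps B=0 W=0
Move 6: W@(0,2) -> caps B=0 W=0
Move 7: B@(1,0) -> caps B=0 W=0
Move 8: W@(0,3) -> caps B=0 W=0
Move 9: B@(2,3) -> caps B=0 W=0
Move 10: W@(0,0) -> caps B=0 W=1
Move 11: B@(2,2) -> caps B=0 W=1

Answer: 0 1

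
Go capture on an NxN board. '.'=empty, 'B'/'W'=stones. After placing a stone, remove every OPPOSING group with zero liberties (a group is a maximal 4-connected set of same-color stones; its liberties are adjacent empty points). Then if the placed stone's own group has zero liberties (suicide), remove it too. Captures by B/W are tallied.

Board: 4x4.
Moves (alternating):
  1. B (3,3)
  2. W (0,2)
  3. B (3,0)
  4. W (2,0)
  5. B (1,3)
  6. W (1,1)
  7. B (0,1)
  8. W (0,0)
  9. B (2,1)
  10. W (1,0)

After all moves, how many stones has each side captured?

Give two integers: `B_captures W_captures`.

Move 1: B@(3,3) -> caps B=0 W=0
Move 2: W@(0,2) -> caps B=0 W=0
Move 3: B@(3,0) -> caps B=0 W=0
Move 4: W@(2,0) -> caps B=0 W=0
Move 5: B@(1,3) -> caps B=0 W=0
Move 6: W@(1,1) -> caps B=0 W=0
Move 7: B@(0,1) -> caps B=0 W=0
Move 8: W@(0,0) -> caps B=0 W=1
Move 9: B@(2,1) -> caps B=0 W=1
Move 10: W@(1,0) -> caps B=0 W=1

Answer: 0 1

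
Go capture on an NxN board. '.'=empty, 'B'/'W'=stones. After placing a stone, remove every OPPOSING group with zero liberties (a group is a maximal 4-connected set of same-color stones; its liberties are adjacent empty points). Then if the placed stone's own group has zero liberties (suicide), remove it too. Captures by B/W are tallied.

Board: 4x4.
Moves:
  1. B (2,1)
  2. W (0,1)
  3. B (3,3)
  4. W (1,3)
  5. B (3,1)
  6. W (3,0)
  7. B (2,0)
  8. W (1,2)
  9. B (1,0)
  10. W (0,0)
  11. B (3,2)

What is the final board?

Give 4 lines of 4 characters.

Move 1: B@(2,1) -> caps B=0 W=0
Move 2: W@(0,1) -> caps B=0 W=0
Move 3: B@(3,3) -> caps B=0 W=0
Move 4: W@(1,3) -> caps B=0 W=0
Move 5: B@(3,1) -> caps B=0 W=0
Move 6: W@(3,0) -> caps B=0 W=0
Move 7: B@(2,0) -> caps B=1 W=0
Move 8: W@(1,2) -> caps B=1 W=0
Move 9: B@(1,0) -> caps B=1 W=0
Move 10: W@(0,0) -> caps B=1 W=0
Move 11: B@(3,2) -> caps B=1 W=0

Answer: WW..
B.WW
BB..
.BBB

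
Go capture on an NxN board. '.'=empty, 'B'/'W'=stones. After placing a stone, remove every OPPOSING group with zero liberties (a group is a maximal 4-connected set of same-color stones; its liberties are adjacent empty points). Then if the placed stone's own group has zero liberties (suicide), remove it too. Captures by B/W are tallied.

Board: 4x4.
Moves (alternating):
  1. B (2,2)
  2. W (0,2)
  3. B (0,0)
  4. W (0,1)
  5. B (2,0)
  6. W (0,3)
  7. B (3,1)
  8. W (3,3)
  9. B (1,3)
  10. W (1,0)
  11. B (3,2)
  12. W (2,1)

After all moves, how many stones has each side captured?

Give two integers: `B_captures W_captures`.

Move 1: B@(2,2) -> caps B=0 W=0
Move 2: W@(0,2) -> caps B=0 W=0
Move 3: B@(0,0) -> caps B=0 W=0
Move 4: W@(0,1) -> caps B=0 W=0
Move 5: B@(2,0) -> caps B=0 W=0
Move 6: W@(0,3) -> caps B=0 W=0
Move 7: B@(3,1) -> caps B=0 W=0
Move 8: W@(3,3) -> caps B=0 W=0
Move 9: B@(1,3) -> caps B=0 W=0
Move 10: W@(1,0) -> caps B=0 W=1
Move 11: B@(3,2) -> caps B=0 W=1
Move 12: W@(2,1) -> caps B=0 W=1

Answer: 0 1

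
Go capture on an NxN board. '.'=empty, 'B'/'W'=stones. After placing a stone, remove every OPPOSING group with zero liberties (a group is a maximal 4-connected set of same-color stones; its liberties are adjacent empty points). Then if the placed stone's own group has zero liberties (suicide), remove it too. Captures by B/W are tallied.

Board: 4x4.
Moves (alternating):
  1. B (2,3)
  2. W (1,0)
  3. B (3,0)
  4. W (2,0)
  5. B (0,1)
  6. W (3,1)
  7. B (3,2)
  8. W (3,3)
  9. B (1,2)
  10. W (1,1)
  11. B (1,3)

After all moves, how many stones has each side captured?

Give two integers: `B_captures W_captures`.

Move 1: B@(2,3) -> caps B=0 W=0
Move 2: W@(1,0) -> caps B=0 W=0
Move 3: B@(3,0) -> caps B=0 W=0
Move 4: W@(2,0) -> caps B=0 W=0
Move 5: B@(0,1) -> caps B=0 W=0
Move 6: W@(3,1) -> caps B=0 W=1
Move 7: B@(3,2) -> caps B=0 W=1
Move 8: W@(3,3) -> caps B=0 W=1
Move 9: B@(1,2) -> caps B=0 W=1
Move 10: W@(1,1) -> caps B=0 W=1
Move 11: B@(1,3) -> caps B=0 W=1

Answer: 0 1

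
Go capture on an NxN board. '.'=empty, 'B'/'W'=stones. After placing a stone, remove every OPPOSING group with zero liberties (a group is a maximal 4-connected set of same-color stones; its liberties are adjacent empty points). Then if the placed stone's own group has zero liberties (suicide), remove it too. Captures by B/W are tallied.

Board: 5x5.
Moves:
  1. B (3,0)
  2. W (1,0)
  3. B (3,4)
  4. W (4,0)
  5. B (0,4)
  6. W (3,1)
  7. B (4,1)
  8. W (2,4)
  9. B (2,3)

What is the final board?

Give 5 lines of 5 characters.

Answer: ....B
W....
...BW
BW..B
.B...

Derivation:
Move 1: B@(3,0) -> caps B=0 W=0
Move 2: W@(1,0) -> caps B=0 W=0
Move 3: B@(3,4) -> caps B=0 W=0
Move 4: W@(4,0) -> caps B=0 W=0
Move 5: B@(0,4) -> caps B=0 W=0
Move 6: W@(3,1) -> caps B=0 W=0
Move 7: B@(4,1) -> caps B=1 W=0
Move 8: W@(2,4) -> caps B=1 W=0
Move 9: B@(2,3) -> caps B=1 W=0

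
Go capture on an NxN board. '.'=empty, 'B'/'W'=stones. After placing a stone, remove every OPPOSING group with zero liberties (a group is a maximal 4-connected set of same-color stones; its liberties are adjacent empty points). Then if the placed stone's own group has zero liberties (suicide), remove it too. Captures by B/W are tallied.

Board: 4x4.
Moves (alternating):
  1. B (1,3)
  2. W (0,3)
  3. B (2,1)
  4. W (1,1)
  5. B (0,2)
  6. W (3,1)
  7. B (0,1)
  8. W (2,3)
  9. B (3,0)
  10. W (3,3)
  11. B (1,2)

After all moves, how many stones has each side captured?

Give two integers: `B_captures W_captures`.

Move 1: B@(1,3) -> caps B=0 W=0
Move 2: W@(0,3) -> caps B=0 W=0
Move 3: B@(2,1) -> caps B=0 W=0
Move 4: W@(1,1) -> caps B=0 W=0
Move 5: B@(0,2) -> caps B=1 W=0
Move 6: W@(3,1) -> caps B=1 W=0
Move 7: B@(0,1) -> caps B=1 W=0
Move 8: W@(2,3) -> caps B=1 W=0
Move 9: B@(3,0) -> caps B=1 W=0
Move 10: W@(3,3) -> caps B=1 W=0
Move 11: B@(1,2) -> caps B=1 W=0

Answer: 1 0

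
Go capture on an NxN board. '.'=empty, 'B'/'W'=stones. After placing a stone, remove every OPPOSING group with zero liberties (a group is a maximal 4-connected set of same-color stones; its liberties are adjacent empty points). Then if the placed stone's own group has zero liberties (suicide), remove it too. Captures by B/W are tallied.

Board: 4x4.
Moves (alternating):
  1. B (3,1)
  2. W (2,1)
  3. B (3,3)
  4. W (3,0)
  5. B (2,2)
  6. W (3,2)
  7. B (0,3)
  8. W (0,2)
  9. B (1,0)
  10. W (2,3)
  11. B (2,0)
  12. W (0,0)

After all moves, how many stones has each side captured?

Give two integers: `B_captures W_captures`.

Move 1: B@(3,1) -> caps B=0 W=0
Move 2: W@(2,1) -> caps B=0 W=0
Move 3: B@(3,3) -> caps B=0 W=0
Move 4: W@(3,0) -> caps B=0 W=0
Move 5: B@(2,2) -> caps B=0 W=0
Move 6: W@(3,2) -> caps B=0 W=1
Move 7: B@(0,3) -> caps B=0 W=1
Move 8: W@(0,2) -> caps B=0 W=1
Move 9: B@(1,0) -> caps B=0 W=1
Move 10: W@(2,3) -> caps B=0 W=2
Move 11: B@(2,0) -> caps B=0 W=2
Move 12: W@(0,0) -> caps B=0 W=2

Answer: 0 2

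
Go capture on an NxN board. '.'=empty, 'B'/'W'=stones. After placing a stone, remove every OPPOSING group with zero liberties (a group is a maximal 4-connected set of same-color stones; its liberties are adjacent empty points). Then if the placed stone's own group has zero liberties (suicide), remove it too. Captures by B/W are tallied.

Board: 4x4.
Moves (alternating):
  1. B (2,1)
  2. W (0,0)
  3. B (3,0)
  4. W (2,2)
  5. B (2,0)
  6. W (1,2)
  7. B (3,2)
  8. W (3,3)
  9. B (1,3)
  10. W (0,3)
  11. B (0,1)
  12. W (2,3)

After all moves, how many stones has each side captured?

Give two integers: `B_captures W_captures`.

Move 1: B@(2,1) -> caps B=0 W=0
Move 2: W@(0,0) -> caps B=0 W=0
Move 3: B@(3,0) -> caps B=0 W=0
Move 4: W@(2,2) -> caps B=0 W=0
Move 5: B@(2,0) -> caps B=0 W=0
Move 6: W@(1,2) -> caps B=0 W=0
Move 7: B@(3,2) -> caps B=0 W=0
Move 8: W@(3,3) -> caps B=0 W=0
Move 9: B@(1,3) -> caps B=0 W=0
Move 10: W@(0,3) -> caps B=0 W=0
Move 11: B@(0,1) -> caps B=0 W=0
Move 12: W@(2,3) -> caps B=0 W=1

Answer: 0 1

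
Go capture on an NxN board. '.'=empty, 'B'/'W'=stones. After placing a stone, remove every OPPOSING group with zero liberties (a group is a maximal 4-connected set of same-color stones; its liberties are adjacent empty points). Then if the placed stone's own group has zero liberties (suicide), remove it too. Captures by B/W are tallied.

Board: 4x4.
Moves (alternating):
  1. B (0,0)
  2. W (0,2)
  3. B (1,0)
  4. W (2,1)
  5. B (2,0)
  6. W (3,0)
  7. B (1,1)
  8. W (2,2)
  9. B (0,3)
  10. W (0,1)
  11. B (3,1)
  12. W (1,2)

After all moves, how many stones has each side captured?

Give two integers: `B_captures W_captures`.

Move 1: B@(0,0) -> caps B=0 W=0
Move 2: W@(0,2) -> caps B=0 W=0
Move 3: B@(1,0) -> caps B=0 W=0
Move 4: W@(2,1) -> caps B=0 W=0
Move 5: B@(2,0) -> caps B=0 W=0
Move 6: W@(3,0) -> caps B=0 W=0
Move 7: B@(1,1) -> caps B=0 W=0
Move 8: W@(2,2) -> caps B=0 W=0
Move 9: B@(0,3) -> caps B=0 W=0
Move 10: W@(0,1) -> caps B=0 W=0
Move 11: B@(3,1) -> caps B=1 W=0
Move 12: W@(1,2) -> caps B=1 W=0

Answer: 1 0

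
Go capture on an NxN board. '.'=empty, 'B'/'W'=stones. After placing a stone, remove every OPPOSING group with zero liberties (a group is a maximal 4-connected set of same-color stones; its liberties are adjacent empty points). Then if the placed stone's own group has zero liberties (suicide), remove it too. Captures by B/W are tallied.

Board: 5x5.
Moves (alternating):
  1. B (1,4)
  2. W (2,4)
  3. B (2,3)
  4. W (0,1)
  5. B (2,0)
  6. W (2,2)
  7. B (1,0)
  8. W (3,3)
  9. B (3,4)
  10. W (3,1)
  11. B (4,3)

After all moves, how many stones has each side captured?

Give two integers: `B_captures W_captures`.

Move 1: B@(1,4) -> caps B=0 W=0
Move 2: W@(2,4) -> caps B=0 W=0
Move 3: B@(2,3) -> caps B=0 W=0
Move 4: W@(0,1) -> caps B=0 W=0
Move 5: B@(2,0) -> caps B=0 W=0
Move 6: W@(2,2) -> caps B=0 W=0
Move 7: B@(1,0) -> caps B=0 W=0
Move 8: W@(3,3) -> caps B=0 W=0
Move 9: B@(3,4) -> caps B=1 W=0
Move 10: W@(3,1) -> caps B=1 W=0
Move 11: B@(4,3) -> caps B=1 W=0

Answer: 1 0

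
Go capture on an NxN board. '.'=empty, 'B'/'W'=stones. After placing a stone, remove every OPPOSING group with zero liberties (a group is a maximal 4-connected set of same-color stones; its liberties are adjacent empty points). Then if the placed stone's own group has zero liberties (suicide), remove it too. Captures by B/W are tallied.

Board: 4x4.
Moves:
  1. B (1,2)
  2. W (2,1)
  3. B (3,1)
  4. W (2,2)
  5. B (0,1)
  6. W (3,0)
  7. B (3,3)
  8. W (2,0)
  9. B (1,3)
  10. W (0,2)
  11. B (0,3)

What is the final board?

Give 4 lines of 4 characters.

Answer: .B.B
..BB
WWW.
WB.B

Derivation:
Move 1: B@(1,2) -> caps B=0 W=0
Move 2: W@(2,1) -> caps B=0 W=0
Move 3: B@(3,1) -> caps B=0 W=0
Move 4: W@(2,2) -> caps B=0 W=0
Move 5: B@(0,1) -> caps B=0 W=0
Move 6: W@(3,0) -> caps B=0 W=0
Move 7: B@(3,3) -> caps B=0 W=0
Move 8: W@(2,0) -> caps B=0 W=0
Move 9: B@(1,3) -> caps B=0 W=0
Move 10: W@(0,2) -> caps B=0 W=0
Move 11: B@(0,3) -> caps B=1 W=0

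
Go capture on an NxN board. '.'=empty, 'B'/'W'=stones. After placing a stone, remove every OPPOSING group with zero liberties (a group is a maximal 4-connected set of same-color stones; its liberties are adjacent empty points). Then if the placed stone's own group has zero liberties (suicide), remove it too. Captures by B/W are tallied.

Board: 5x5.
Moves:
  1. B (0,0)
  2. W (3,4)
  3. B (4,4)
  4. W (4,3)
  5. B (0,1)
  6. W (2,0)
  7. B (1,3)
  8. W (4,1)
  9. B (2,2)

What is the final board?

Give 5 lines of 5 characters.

Move 1: B@(0,0) -> caps B=0 W=0
Move 2: W@(3,4) -> caps B=0 W=0
Move 3: B@(4,4) -> caps B=0 W=0
Move 4: W@(4,3) -> caps B=0 W=1
Move 5: B@(0,1) -> caps B=0 W=1
Move 6: W@(2,0) -> caps B=0 W=1
Move 7: B@(1,3) -> caps B=0 W=1
Move 8: W@(4,1) -> caps B=0 W=1
Move 9: B@(2,2) -> caps B=0 W=1

Answer: BB...
...B.
W.B..
....W
.W.W.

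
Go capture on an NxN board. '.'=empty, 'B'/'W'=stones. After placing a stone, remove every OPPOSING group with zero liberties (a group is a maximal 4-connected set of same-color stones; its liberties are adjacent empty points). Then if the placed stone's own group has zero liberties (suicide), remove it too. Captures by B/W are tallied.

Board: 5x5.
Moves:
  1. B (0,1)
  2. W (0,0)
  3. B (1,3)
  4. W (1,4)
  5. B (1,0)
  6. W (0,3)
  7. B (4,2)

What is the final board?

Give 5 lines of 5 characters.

Answer: .B.W.
B..BW
.....
.....
..B..

Derivation:
Move 1: B@(0,1) -> caps B=0 W=0
Move 2: W@(0,0) -> caps B=0 W=0
Move 3: B@(1,3) -> caps B=0 W=0
Move 4: W@(1,4) -> caps B=0 W=0
Move 5: B@(1,0) -> caps B=1 W=0
Move 6: W@(0,3) -> caps B=1 W=0
Move 7: B@(4,2) -> caps B=1 W=0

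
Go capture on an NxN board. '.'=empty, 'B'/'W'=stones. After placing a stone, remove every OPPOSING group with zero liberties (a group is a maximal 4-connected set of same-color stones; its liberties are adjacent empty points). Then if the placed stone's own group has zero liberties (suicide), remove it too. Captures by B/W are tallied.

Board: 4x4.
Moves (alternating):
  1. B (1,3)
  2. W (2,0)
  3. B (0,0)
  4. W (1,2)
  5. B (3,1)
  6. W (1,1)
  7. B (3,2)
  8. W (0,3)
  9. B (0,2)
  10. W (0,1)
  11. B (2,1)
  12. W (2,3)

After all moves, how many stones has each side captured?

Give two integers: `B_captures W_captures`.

Answer: 1 0

Derivation:
Move 1: B@(1,3) -> caps B=0 W=0
Move 2: W@(2,0) -> caps B=0 W=0
Move 3: B@(0,0) -> caps B=0 W=0
Move 4: W@(1,2) -> caps B=0 W=0
Move 5: B@(3,1) -> caps B=0 W=0
Move 6: W@(1,1) -> caps B=0 W=0
Move 7: B@(3,2) -> caps B=0 W=0
Move 8: W@(0,3) -> caps B=0 W=0
Move 9: B@(0,2) -> caps B=1 W=0
Move 10: W@(0,1) -> caps B=1 W=0
Move 11: B@(2,1) -> caps B=1 W=0
Move 12: W@(2,3) -> caps B=1 W=0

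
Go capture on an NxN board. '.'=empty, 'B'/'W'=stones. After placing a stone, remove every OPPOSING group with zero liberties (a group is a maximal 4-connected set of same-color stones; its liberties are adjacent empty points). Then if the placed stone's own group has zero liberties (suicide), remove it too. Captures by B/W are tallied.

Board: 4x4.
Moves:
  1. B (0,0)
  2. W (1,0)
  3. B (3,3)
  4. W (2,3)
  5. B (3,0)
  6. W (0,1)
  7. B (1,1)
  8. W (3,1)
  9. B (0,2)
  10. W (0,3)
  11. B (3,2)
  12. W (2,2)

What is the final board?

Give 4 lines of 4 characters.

Answer: .WBW
WB..
..WW
BW..

Derivation:
Move 1: B@(0,0) -> caps B=0 W=0
Move 2: W@(1,0) -> caps B=0 W=0
Move 3: B@(3,3) -> caps B=0 W=0
Move 4: W@(2,3) -> caps B=0 W=0
Move 5: B@(3,0) -> caps B=0 W=0
Move 6: W@(0,1) -> caps B=0 W=1
Move 7: B@(1,1) -> caps B=0 W=1
Move 8: W@(3,1) -> caps B=0 W=1
Move 9: B@(0,2) -> caps B=0 W=1
Move 10: W@(0,3) -> caps B=0 W=1
Move 11: B@(3,2) -> caps B=0 W=1
Move 12: W@(2,2) -> caps B=0 W=3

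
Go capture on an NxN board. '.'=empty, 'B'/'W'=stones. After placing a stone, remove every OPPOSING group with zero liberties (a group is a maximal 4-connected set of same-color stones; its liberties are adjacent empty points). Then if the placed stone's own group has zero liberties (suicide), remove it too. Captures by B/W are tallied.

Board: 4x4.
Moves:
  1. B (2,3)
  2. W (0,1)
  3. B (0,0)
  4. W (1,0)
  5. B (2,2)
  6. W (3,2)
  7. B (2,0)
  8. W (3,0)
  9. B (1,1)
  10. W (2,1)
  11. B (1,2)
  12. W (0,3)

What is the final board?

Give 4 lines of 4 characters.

Answer: .W.W
WBB.
.WBB
W.W.

Derivation:
Move 1: B@(2,3) -> caps B=0 W=0
Move 2: W@(0,1) -> caps B=0 W=0
Move 3: B@(0,0) -> caps B=0 W=0
Move 4: W@(1,0) -> caps B=0 W=1
Move 5: B@(2,2) -> caps B=0 W=1
Move 6: W@(3,2) -> caps B=0 W=1
Move 7: B@(2,0) -> caps B=0 W=1
Move 8: W@(3,0) -> caps B=0 W=1
Move 9: B@(1,1) -> caps B=0 W=1
Move 10: W@(2,1) -> caps B=0 W=2
Move 11: B@(1,2) -> caps B=0 W=2
Move 12: W@(0,3) -> caps B=0 W=2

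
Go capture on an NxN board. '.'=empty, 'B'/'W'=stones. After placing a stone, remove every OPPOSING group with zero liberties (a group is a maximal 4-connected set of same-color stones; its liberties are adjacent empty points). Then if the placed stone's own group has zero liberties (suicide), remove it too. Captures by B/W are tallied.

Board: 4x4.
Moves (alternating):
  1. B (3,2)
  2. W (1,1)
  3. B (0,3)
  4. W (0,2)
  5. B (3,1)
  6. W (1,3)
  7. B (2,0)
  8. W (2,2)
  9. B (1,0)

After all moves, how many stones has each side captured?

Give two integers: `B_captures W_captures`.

Move 1: B@(3,2) -> caps B=0 W=0
Move 2: W@(1,1) -> caps B=0 W=0
Move 3: B@(0,3) -> caps B=0 W=0
Move 4: W@(0,2) -> caps B=0 W=0
Move 5: B@(3,1) -> caps B=0 W=0
Move 6: W@(1,3) -> caps B=0 W=1
Move 7: B@(2,0) -> caps B=0 W=1
Move 8: W@(2,2) -> caps B=0 W=1
Move 9: B@(1,0) -> caps B=0 W=1

Answer: 0 1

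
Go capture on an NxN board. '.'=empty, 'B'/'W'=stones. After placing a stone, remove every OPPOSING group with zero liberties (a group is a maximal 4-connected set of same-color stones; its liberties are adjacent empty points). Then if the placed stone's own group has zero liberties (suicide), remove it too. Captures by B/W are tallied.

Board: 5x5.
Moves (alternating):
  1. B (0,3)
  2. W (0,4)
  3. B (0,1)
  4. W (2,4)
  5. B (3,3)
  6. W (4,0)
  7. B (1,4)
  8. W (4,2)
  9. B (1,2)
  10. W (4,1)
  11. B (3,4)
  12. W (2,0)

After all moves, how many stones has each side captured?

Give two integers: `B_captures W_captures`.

Answer: 1 0

Derivation:
Move 1: B@(0,3) -> caps B=0 W=0
Move 2: W@(0,4) -> caps B=0 W=0
Move 3: B@(0,1) -> caps B=0 W=0
Move 4: W@(2,4) -> caps B=0 W=0
Move 5: B@(3,3) -> caps B=0 W=0
Move 6: W@(4,0) -> caps B=0 W=0
Move 7: B@(1,4) -> caps B=1 W=0
Move 8: W@(4,2) -> caps B=1 W=0
Move 9: B@(1,2) -> caps B=1 W=0
Move 10: W@(4,1) -> caps B=1 W=0
Move 11: B@(3,4) -> caps B=1 W=0
Move 12: W@(2,0) -> caps B=1 W=0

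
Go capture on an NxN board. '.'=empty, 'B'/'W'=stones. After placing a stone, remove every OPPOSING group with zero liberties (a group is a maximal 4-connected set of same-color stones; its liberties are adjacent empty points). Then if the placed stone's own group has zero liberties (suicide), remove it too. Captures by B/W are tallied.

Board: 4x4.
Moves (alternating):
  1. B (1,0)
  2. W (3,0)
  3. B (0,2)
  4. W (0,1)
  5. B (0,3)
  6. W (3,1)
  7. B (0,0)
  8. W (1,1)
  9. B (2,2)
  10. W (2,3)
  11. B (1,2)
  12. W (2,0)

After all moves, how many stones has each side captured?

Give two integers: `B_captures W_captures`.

Move 1: B@(1,0) -> caps B=0 W=0
Move 2: W@(3,0) -> caps B=0 W=0
Move 3: B@(0,2) -> caps B=0 W=0
Move 4: W@(0,1) -> caps B=0 W=0
Move 5: B@(0,3) -> caps B=0 W=0
Move 6: W@(3,1) -> caps B=0 W=0
Move 7: B@(0,0) -> caps B=0 W=0
Move 8: W@(1,1) -> caps B=0 W=0
Move 9: B@(2,2) -> caps B=0 W=0
Move 10: W@(2,3) -> caps B=0 W=0
Move 11: B@(1,2) -> caps B=0 W=0
Move 12: W@(2,0) -> caps B=0 W=2

Answer: 0 2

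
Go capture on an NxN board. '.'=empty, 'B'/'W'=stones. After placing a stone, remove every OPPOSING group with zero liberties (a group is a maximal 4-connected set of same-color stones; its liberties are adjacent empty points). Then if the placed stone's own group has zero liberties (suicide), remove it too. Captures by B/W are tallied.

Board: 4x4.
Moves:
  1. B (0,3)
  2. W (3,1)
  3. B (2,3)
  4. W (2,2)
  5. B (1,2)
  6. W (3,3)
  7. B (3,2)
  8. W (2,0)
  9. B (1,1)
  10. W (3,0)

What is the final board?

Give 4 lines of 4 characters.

Answer: ...B
.BB.
W.WB
WWB.

Derivation:
Move 1: B@(0,3) -> caps B=0 W=0
Move 2: W@(3,1) -> caps B=0 W=0
Move 3: B@(2,3) -> caps B=0 W=0
Move 4: W@(2,2) -> caps B=0 W=0
Move 5: B@(1,2) -> caps B=0 W=0
Move 6: W@(3,3) -> caps B=0 W=0
Move 7: B@(3,2) -> caps B=1 W=0
Move 8: W@(2,0) -> caps B=1 W=0
Move 9: B@(1,1) -> caps B=1 W=0
Move 10: W@(3,0) -> caps B=1 W=0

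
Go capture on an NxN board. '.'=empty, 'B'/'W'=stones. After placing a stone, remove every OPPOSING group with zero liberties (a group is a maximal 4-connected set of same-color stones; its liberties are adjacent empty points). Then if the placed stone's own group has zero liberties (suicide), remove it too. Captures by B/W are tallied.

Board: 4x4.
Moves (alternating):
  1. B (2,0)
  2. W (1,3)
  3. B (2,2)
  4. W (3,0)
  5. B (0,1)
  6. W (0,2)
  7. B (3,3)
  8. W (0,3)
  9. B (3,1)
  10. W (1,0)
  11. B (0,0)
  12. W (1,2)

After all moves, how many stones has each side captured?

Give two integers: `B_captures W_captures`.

Answer: 1 0

Derivation:
Move 1: B@(2,0) -> caps B=0 W=0
Move 2: W@(1,3) -> caps B=0 W=0
Move 3: B@(2,2) -> caps B=0 W=0
Move 4: W@(3,0) -> caps B=0 W=0
Move 5: B@(0,1) -> caps B=0 W=0
Move 6: W@(0,2) -> caps B=0 W=0
Move 7: B@(3,3) -> caps B=0 W=0
Move 8: W@(0,3) -> caps B=0 W=0
Move 9: B@(3,1) -> caps B=1 W=0
Move 10: W@(1,0) -> caps B=1 W=0
Move 11: B@(0,0) -> caps B=1 W=0
Move 12: W@(1,2) -> caps B=1 W=0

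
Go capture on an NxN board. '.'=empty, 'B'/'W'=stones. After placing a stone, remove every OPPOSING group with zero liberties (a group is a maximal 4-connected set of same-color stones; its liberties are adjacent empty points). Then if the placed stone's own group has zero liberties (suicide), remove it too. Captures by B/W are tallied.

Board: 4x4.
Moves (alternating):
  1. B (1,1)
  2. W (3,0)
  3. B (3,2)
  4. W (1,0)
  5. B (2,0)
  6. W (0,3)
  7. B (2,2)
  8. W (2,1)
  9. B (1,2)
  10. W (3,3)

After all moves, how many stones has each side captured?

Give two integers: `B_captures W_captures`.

Move 1: B@(1,1) -> caps B=0 W=0
Move 2: W@(3,0) -> caps B=0 W=0
Move 3: B@(3,2) -> caps B=0 W=0
Move 4: W@(1,0) -> caps B=0 W=0
Move 5: B@(2,0) -> caps B=0 W=0
Move 6: W@(0,3) -> caps B=0 W=0
Move 7: B@(2,2) -> caps B=0 W=0
Move 8: W@(2,1) -> caps B=0 W=1
Move 9: B@(1,2) -> caps B=0 W=1
Move 10: W@(3,3) -> caps B=0 W=1

Answer: 0 1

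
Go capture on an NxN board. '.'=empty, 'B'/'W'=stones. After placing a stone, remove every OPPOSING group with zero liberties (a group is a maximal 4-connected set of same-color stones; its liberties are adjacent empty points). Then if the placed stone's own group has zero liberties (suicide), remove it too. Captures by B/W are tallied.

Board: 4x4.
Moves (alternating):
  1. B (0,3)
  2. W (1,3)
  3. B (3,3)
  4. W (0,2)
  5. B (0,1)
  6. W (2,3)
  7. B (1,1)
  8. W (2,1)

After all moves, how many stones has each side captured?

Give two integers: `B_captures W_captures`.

Answer: 0 1

Derivation:
Move 1: B@(0,3) -> caps B=0 W=0
Move 2: W@(1,3) -> caps B=0 W=0
Move 3: B@(3,3) -> caps B=0 W=0
Move 4: W@(0,2) -> caps B=0 W=1
Move 5: B@(0,1) -> caps B=0 W=1
Move 6: W@(2,3) -> caps B=0 W=1
Move 7: B@(1,1) -> caps B=0 W=1
Move 8: W@(2,1) -> caps B=0 W=1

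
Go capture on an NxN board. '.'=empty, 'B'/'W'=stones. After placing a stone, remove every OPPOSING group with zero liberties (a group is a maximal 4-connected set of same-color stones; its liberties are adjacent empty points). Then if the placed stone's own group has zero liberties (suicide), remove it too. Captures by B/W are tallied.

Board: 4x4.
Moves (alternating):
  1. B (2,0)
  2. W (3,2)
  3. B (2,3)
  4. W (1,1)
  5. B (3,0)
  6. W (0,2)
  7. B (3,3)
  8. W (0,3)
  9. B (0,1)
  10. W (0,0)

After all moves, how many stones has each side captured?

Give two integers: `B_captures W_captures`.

Answer: 0 1

Derivation:
Move 1: B@(2,0) -> caps B=0 W=0
Move 2: W@(3,2) -> caps B=0 W=0
Move 3: B@(2,3) -> caps B=0 W=0
Move 4: W@(1,1) -> caps B=0 W=0
Move 5: B@(3,0) -> caps B=0 W=0
Move 6: W@(0,2) -> caps B=0 W=0
Move 7: B@(3,3) -> caps B=0 W=0
Move 8: W@(0,3) -> caps B=0 W=0
Move 9: B@(0,1) -> caps B=0 W=0
Move 10: W@(0,0) -> caps B=0 W=1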